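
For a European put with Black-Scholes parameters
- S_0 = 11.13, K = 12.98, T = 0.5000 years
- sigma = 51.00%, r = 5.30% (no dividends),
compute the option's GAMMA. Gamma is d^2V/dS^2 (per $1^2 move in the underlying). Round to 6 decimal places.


Answer: Gamma = 0.097925

Derivation:
d1 = -0.1725910280; d2 = -0.5332154864
phi(d1) = 0.3930445304; exp(-qT) = 1.0000000000; exp(-rT) = 0.9738480438
Gamma = exp(-qT) * phi(d1) / (S * sigma * sqrt(T)) = 1.0000000000 * 0.3930445304 / (11.1300 * 0.5100 * 0.7071067812) = 0.097925


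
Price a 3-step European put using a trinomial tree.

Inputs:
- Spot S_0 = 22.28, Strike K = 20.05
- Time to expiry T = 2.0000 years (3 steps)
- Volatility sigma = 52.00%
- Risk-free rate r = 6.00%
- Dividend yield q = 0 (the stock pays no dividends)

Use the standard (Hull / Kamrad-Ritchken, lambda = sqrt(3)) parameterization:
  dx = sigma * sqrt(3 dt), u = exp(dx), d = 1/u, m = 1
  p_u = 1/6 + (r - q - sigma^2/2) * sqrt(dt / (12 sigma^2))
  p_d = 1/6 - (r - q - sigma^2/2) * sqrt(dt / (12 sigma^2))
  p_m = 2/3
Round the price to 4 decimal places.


Answer: Price = V(0,0) = 3.5516

Derivation:
dt = T/N = 0.666667; dx = sigma*sqrt(3*dt) = 0.735391
u = exp(dx) = 2.086298; d = 1/u = 0.479318
p_u = 0.132580, p_m = 0.666667, p_d = 0.200753
Discount per step: exp(-r*dt) = 0.960789
Stock lattice S(k, j) with j the centered position index:
  k=0: S(0,+0) = 22.2800
  k=1: S(1,-1) = 10.6792; S(1,+0) = 22.2800; S(1,+1) = 46.4827
  k=2: S(2,-2) = 5.1187; S(2,-1) = 10.6792; S(2,+0) = 22.2800; S(2,+1) = 46.4827; S(2,+2) = 96.9768
  k=3: S(3,-3) = 2.4535; S(3,-2) = 5.1187; S(3,-1) = 10.6792; S(3,+0) = 22.2800; S(3,+1) = 46.4827; S(3,+2) = 96.9768; S(3,+3) = 202.3224
Terminal payoffs V(N, j) = max(K - S_T, 0):
  V(3,-3) = 17.596498; V(3,-2) = 14.931265; V(3,-1) = 9.370795; V(3,+0) = 0.000000; V(3,+1) = 0.000000; V(3,+2) = 0.000000; V(3,+3) = 0.000000
Backward induction: V(k, j) = exp(-r*dt) * [p_u * V(k+1, j+1) + p_m * V(k+1, j) + p_d * V(k+1, j-1)]
  V(2,-2) = exp(-r*dt) * [p_u*9.370795 + p_m*14.931265 + p_d*17.596498] = 14.151572
  V(2,-1) = exp(-r*dt) * [p_u*0.000000 + p_m*9.370795 + p_d*14.931265] = 8.882201
  V(2,+0) = exp(-r*dt) * [p_u*0.000000 + p_m*0.000000 + p_d*9.370795] = 1.807450
  V(2,+1) = exp(-r*dt) * [p_u*0.000000 + p_m*0.000000 + p_d*0.000000] = 0.000000
  V(2,+2) = exp(-r*dt) * [p_u*0.000000 + p_m*0.000000 + p_d*0.000000] = 0.000000
  V(1,-1) = exp(-r*dt) * [p_u*1.807450 + p_m*8.882201 + p_d*14.151572] = 8.649092
  V(1,+0) = exp(-r*dt) * [p_u*0.000000 + p_m*1.807450 + p_d*8.882201] = 2.870929
  V(1,+1) = exp(-r*dt) * [p_u*0.000000 + p_m*0.000000 + p_d*1.807450] = 0.348623
  V(0,+0) = exp(-r*dt) * [p_u*0.348623 + p_m*2.870929 + p_d*8.649092] = 3.551561


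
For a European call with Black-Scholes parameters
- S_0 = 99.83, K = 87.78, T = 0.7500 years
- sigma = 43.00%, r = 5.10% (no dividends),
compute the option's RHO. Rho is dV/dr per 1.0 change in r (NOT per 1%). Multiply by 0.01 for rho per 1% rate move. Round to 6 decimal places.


d1 = 0.6343402594; d2 = 0.2619493358
phi(d1) = 0.3262366256; exp(-qT) = 1.0000000000; exp(-rT) = 0.9624722927
N(d2) = 0.6033197486
Rho = K*T*exp(-rT)*N(d2) = 87.7800 * 0.7500 * 0.9624722927 * 0.6033197486 = 38.228972

Answer: Rho = 38.228972


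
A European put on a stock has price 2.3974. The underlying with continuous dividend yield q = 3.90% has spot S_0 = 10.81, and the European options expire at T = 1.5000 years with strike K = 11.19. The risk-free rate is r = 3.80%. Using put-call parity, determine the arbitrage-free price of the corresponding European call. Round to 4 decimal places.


Answer: Call price = 2.0231

Derivation:
Put-call parity: C - P = S_0 * exp(-qT) - K * exp(-rT).
S_0 * exp(-qT) = 10.8100 * 0.94317824 = 10.19575678
K * exp(-rT) = 11.1900 * 0.94459407 = 10.57000764
C = P + S*exp(-qT) - K*exp(-rT)
C = 2.3974 + 10.19575678 - 10.57000764 = 2.0231


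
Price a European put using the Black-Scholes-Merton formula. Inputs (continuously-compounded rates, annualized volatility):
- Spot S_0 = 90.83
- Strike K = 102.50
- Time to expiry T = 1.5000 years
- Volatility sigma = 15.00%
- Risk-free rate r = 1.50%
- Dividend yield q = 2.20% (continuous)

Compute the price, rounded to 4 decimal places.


Answer: Price = 14.7332

Derivation:
d1 = (ln(S/K) + (r - q + 0.5*sigma^2) * T) / (sigma * sqrt(T)) = -0.62324910
d2 = d1 - sigma * sqrt(T) = -0.80696083
exp(-rT) = 0.97775124; exp(-qT) = 0.96753856
P = K * exp(-rT) * N(-d2) - S_0 * exp(-qT) * N(-d1)
N(-d1) = 0.73343958; N(-d2) = 0.79015548
P = 102.5000 * 0.97775124 * 0.79015548 - 90.8300 * 0.96753856 * 0.73343958 = 14.7332


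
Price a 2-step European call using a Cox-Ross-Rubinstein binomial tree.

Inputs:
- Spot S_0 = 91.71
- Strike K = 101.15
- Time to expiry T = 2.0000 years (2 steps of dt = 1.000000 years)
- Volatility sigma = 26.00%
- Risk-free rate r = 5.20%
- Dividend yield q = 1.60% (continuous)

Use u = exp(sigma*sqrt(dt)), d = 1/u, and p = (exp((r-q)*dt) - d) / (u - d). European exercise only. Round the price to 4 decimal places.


Answer: Price = V(0,0) = 12.2095

Derivation:
dt = T/N = 1.000000
u = exp(sigma*sqrt(dt)) = 1.296930; d = 1/u = 0.771052
p = (exp((r-q)*dt) - d) / (u - d) = 0.505068
Discount per step: exp(-r*dt) = 0.949329
Stock lattice S(k, i) with i counting down-moves:
  k=0: S(0,0) = 91.7100
  k=1: S(1,0) = 118.9415; S(1,1) = 70.7131
  k=2: S(2,0) = 154.2588; S(2,1) = 91.7100; S(2,2) = 54.5235
Terminal payoffs V(N, i) = max(S_T - K, 0):
  V(2,0) = 53.108756; V(2,1) = 0.000000; V(2,2) = 0.000000
Backward induction: V(k, i) = exp(-r*dt) * [p * V(k+1, i) + (1-p) * V(k+1, i+1)].
  V(1,0) = exp(-r*dt) * [p*53.108756 + (1-p)*0.000000] = 25.464341
  V(1,1) = exp(-r*dt) * [p*0.000000 + (1-p)*0.000000] = 0.000000
  V(0,0) = exp(-r*dt) * [p*25.464341 + (1-p)*0.000000] = 12.209524


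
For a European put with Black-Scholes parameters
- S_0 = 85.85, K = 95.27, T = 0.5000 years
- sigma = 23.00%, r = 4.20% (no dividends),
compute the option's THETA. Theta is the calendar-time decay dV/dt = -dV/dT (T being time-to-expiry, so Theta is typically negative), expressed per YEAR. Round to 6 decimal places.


Answer: Theta = -2.245214

Derivation:
d1 = -0.4297264893; d2 = -0.5923610490
phi(d1) = 0.3637563655; exp(-qT) = 1.0000000000; exp(-rT) = 0.9792189646
Theta = -S*exp(-qT)*phi(d1)*sigma/(2*sqrt(T)) + r*K*exp(-rT)*N(-d2) - q*S*exp(-qT)*N(-d1)
N(-d1) = 0.6663026940; N(-d2) = 0.7231955783; sqrt(T) = 0.7071067812
Term 1 = -85.8500 * 1.0000000000 * 0.3637563655 * 0.2300 / (2 * 0.7071067812) = -5.0788307409
Term 2 = 0.0420 * 95.2700 * 0.9792189646 * 0.7231955783 = 2.8336162451
Term 3 = 0 (no dividend yield, q = 0)
Theta = -5.0788307409 + (2.8336162451) + (0.0000000000) = -2.245214


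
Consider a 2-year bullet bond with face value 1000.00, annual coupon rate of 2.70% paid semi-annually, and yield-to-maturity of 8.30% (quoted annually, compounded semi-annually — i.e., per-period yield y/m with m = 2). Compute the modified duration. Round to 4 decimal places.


Answer: Modified duration = 1.8799

Derivation:
Coupon per period c = face * coupon_rate / m = 13.500000
Periods per year m = 2; per-period yield y/m = 0.041500
Number of cashflows N = 4
Cashflows (t years, CF_t, discount factor 1/(1+y/m)^(m*t), PV):
  t = 0.5000: CF_t = 13.500000, DF = 0.960154, PV = 12.962074
  t = 1.0000: CF_t = 13.500000, DF = 0.921895, PV = 12.445582
  t = 1.5000: CF_t = 13.500000, DF = 0.885161, PV = 11.949671
  t = 2.0000: CF_t = 1013.500000, DF = 0.849890, PV = 861.363879
Price P = sum_t PV_t = 898.721206
First compute Macaulay numerator sum_t t * PV_t:
  t * PV_t at t = 0.5000: 6.481037
  t * PV_t at t = 1.0000: 12.445582
  t * PV_t at t = 1.5000: 17.924506
  t * PV_t at t = 2.0000: 1722.727758
Macaulay duration D = 1759.578884 / 898.721206 = 1.957870
Modified duration = D / (1 + y/m) = 1.957870 / (1 + 0.041500) = 1.879856


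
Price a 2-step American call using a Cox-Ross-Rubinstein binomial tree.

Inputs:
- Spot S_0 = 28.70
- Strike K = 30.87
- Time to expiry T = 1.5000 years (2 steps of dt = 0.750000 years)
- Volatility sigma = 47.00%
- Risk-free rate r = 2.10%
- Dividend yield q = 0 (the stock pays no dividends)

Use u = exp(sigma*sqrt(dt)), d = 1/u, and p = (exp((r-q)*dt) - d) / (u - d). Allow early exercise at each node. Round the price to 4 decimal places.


dt = T/N = 0.750000
u = exp(sigma*sqrt(dt)) = 1.502352; d = 1/u = 0.665623
p = (exp((r-q)*dt) - d) / (u - d) = 0.418596
Discount per step: exp(-r*dt) = 0.984373
Stock lattice S(k, i) with i counting down-moves:
  k=0: S(0,0) = 28.7000
  k=1: S(1,0) = 43.1175; S(1,1) = 19.1034
  k=2: S(2,0) = 64.7777; S(2,1) = 28.7000; S(2,2) = 12.7156
Terminal payoffs V(N, i) = max(S_T - K, 0):
  V(2,0) = 33.907674; V(2,1) = 0.000000; V(2,2) = 0.000000
Backward induction: V(k, i) = exp(-r*dt) * [p * V(k+1, i) + (1-p) * V(k+1, i+1)]; then take max(V_cont, immediate exercise) for American.
  V(1,0) = exp(-r*dt) * [p*33.907674 + (1-p)*0.000000] = 13.971829; exercise = 12.247505; V(1,0) = max -> 13.971829
  V(1,1) = exp(-r*dt) * [p*0.000000 + (1-p)*0.000000] = 0.000000; exercise = 0.000000; V(1,1) = max -> 0.000000
  V(0,0) = exp(-r*dt) * [p*13.971829 + (1-p)*0.000000] = 5.757163; exercise = 0.000000; V(0,0) = max -> 5.757163

Answer: Price = V(0,0) = 5.7572


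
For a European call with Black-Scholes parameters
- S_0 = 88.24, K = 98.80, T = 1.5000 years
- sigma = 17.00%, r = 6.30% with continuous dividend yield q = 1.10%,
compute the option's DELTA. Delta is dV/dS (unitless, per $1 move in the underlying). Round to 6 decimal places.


d1 = -0.0641777350; d2 = -0.2723843631
phi(d1) = 0.3981215477; exp(-qT) = 0.9836353794; exp(-rT) = 0.9098277346
N(d1) = 0.4744143529
Delta = exp(-qT) * N(d1) = 0.9836353794 * 0.4744143529 = 0.466651

Answer: Delta = 0.466651


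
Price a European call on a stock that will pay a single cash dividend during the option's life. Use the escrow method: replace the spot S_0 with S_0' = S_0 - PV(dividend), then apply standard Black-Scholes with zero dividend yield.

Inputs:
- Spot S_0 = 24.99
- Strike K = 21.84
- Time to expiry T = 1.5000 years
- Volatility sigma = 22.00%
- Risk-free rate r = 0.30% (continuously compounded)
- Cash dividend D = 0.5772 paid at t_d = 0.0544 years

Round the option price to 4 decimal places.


PV(D) = D * exp(-r * t_d) = 0.5772 * 0.99983681 = 0.57710581
S_0' = S_0 - PV(D) = 24.9900 - 0.57710581 = 24.41289419
d1 = (ln(S_0'/K) + (r + sigma^2/2)*T) / (sigma*sqrt(T)) = 0.56474950
d2 = d1 - sigma*sqrt(T) = 0.29530563
exp(-rT) = 0.99551011
N(d1) = 0.71387792; N(d2) = 0.61611979
C = S_0' * N(d1) - K * exp(-rT) * N(d2) = 24.41289419 * 0.71387792 - 21.8400 * 0.99551011 * 0.61611979 = 4.0322

Answer: Price = 4.0322


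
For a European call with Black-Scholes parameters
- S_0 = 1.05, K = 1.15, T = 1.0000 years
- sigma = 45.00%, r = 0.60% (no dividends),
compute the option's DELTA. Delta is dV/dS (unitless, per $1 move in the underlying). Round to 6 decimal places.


Answer: Delta = 0.514428

Derivation:
d1 = 0.0361738262; d2 = -0.4138261738
phi(d1) = 0.3986813487; exp(-qT) = 1.0000000000; exp(-rT) = 0.9940179641
N(d1) = 0.5144281220
Delta = exp(-qT) * N(d1) = 1.0000000000 * 0.5144281220 = 0.514428


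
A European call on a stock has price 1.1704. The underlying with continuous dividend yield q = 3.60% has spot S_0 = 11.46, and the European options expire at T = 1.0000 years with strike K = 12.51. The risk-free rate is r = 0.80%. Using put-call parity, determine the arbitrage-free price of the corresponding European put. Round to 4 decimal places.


Answer: Put price = 2.5259

Derivation:
Put-call parity: C - P = S_0 * exp(-qT) - K * exp(-rT).
S_0 * exp(-qT) = 11.4600 * 0.96464029 = 11.05477776
K * exp(-rT) = 12.5100 * 0.99203191 = 12.41031925
P = C - S*exp(-qT) + K*exp(-rT)
P = 1.1704 - 11.05477776 + 12.41031925 = 2.5259


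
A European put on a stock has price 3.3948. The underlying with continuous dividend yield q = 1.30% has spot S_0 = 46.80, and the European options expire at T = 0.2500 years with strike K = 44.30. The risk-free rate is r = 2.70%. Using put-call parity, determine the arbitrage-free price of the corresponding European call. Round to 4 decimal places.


Answer: Call price = 6.0410

Derivation:
Put-call parity: C - P = S_0 * exp(-qT) - K * exp(-rT).
S_0 * exp(-qT) = 46.8000 * 0.99675528 = 46.64814689
K * exp(-rT) = 44.3000 * 0.99327273 = 44.00198194
C = P + S*exp(-qT) - K*exp(-rT)
C = 3.3948 + 46.64814689 - 44.00198194 = 6.0410


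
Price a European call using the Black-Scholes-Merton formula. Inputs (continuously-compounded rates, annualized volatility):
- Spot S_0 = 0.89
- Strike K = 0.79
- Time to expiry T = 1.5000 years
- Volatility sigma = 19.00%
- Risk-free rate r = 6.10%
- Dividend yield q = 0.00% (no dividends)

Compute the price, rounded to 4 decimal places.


Answer: Price = 0.1875

Derivation:
d1 = (ln(S/K) + (r - q + 0.5*sigma^2) * T) / (sigma * sqrt(T)) = 1.02175315
d2 = d1 - sigma * sqrt(T) = 0.78905163
exp(-rT) = 0.91256132; exp(-qT) = 1.00000000
C = S_0 * exp(-qT) * N(d1) - K * exp(-rT) * N(d2)
N(d1) = 0.84655113; N(d2) = 0.78495908
C = 0.8900 * 1.00000000 * 0.84655113 - 0.7900 * 0.91256132 * 0.78495908 = 0.1875


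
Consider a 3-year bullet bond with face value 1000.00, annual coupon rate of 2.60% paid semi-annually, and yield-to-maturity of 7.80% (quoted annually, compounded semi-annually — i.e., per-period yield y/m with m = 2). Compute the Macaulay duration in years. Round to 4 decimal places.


Coupon per period c = face * coupon_rate / m = 13.000000
Periods per year m = 2; per-period yield y/m = 0.039000
Number of cashflows N = 6
Cashflows (t years, CF_t, discount factor 1/(1+y/m)^(m*t), PV):
  t = 0.5000: CF_t = 13.000000, DF = 0.962464, PV = 12.512031
  t = 1.0000: CF_t = 13.000000, DF = 0.926337, PV = 12.042378
  t = 1.5000: CF_t = 13.000000, DF = 0.891566, PV = 11.590354
  t = 2.0000: CF_t = 13.000000, DF = 0.858100, PV = 11.155298
  t = 2.5000: CF_t = 13.000000, DF = 0.825890, PV = 10.736571
  t = 3.0000: CF_t = 1013.000000, DF = 0.794889, PV = 805.222979
Price P = sum_t PV_t = 863.259611
Macaulay numerator sum_t t * PV_t:
  t * PV_t at t = 0.5000: 6.256015
  t * PV_t at t = 1.0000: 12.042378
  t * PV_t at t = 1.5000: 17.385531
  t * PV_t at t = 2.0000: 22.310595
  t * PV_t at t = 2.5000: 26.841428
  t * PV_t at t = 3.0000: 2415.668937
Macaulay duration D = (sum_t t * PV_t) / P = 2500.504885 / 863.259611 = 2.896585

Answer: Macaulay duration = 2.8966 years


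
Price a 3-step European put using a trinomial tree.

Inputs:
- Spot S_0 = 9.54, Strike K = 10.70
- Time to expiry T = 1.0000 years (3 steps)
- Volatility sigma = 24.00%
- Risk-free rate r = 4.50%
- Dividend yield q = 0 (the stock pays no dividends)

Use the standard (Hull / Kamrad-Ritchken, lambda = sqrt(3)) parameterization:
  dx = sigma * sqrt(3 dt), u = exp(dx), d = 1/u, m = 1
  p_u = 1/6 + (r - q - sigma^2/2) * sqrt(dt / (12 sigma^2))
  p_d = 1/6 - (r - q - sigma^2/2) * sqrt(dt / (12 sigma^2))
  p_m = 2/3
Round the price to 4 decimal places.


dt = T/N = 0.333333; dx = sigma*sqrt(3*dt) = 0.240000
u = exp(dx) = 1.271249; d = 1/u = 0.786628
p_u = 0.177917, p_m = 0.666667, p_d = 0.155417
Discount per step: exp(-r*dt) = 0.985112
Stock lattice S(k, j) with j the centered position index:
  k=0: S(0,+0) = 9.5400
  k=1: S(1,-1) = 7.5044; S(1,+0) = 9.5400; S(1,+1) = 12.1277
  k=2: S(2,-2) = 5.9032; S(2,-1) = 7.5044; S(2,+0) = 9.5400; S(2,+1) = 12.1277; S(2,+2) = 15.4173
  k=3: S(3,-3) = 4.6436; S(3,-2) = 5.9032; S(3,-1) = 7.5044; S(3,+0) = 9.5400; S(3,+1) = 12.1277; S(3,+2) = 15.4173; S(3,+3) = 19.5993
Terminal payoffs V(N, j) = max(K - S_T, 0):
  V(3,-3) = 6.056383; V(3,-2) = 4.796806; V(3,-1) = 3.195570; V(3,+0) = 1.160000; V(3,+1) = 0.000000; V(3,+2) = 0.000000; V(3,+3) = 0.000000
Backward induction: V(k, j) = exp(-r*dt) * [p_u * V(k+1, j+1) + p_m * V(k+1, j) + p_d * V(k+1, j-1)]
  V(2,-2) = exp(-r*dt) * [p_u*3.195570 + p_m*4.796806 + p_d*6.056383] = 4.637591
  V(2,-1) = exp(-r*dt) * [p_u*1.160000 + p_m*3.195570 + p_d*4.796806] = 3.036378
  V(2,+0) = exp(-r*dt) * [p_u*0.000000 + p_m*1.160000 + p_d*3.195570] = 1.251071
  V(2,+1) = exp(-r*dt) * [p_u*0.000000 + p_m*0.000000 + p_d*1.160000] = 0.177599
  V(2,+2) = exp(-r*dt) * [p_u*0.000000 + p_m*0.000000 + p_d*0.000000] = 0.000000
  V(1,-1) = exp(-r*dt) * [p_u*1.251071 + p_m*3.036378 + p_d*4.637591] = 2.923416
  V(1,+0) = exp(-r*dt) * [p_u*0.177599 + p_m*1.251071 + p_d*3.036378] = 1.317635
  V(1,+1) = exp(-r*dt) * [p_u*0.000000 + p_m*0.177599 + p_d*1.251071] = 0.308179
  V(0,+0) = exp(-r*dt) * [p_u*0.308179 + p_m*1.317635 + p_d*2.923416] = 1.366943

Answer: Price = V(0,0) = 1.3669


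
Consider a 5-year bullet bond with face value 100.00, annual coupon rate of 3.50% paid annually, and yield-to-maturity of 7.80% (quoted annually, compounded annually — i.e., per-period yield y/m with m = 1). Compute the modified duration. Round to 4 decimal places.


Coupon per period c = face * coupon_rate / m = 3.500000
Periods per year m = 1; per-period yield y/m = 0.078000
Number of cashflows N = 5
Cashflows (t years, CF_t, discount factor 1/(1+y/m)^(m*t), PV):
  t = 1.0000: CF_t = 3.500000, DF = 0.927644, PV = 3.246753
  t = 2.0000: CF_t = 3.500000, DF = 0.860523, PV = 3.011830
  t = 3.0000: CF_t = 3.500000, DF = 0.798259, PV = 2.793906
  t = 4.0000: CF_t = 3.500000, DF = 0.740500, PV = 2.591749
  t = 5.0000: CF_t = 103.500000, DF = 0.686920, PV = 71.096226
Price P = sum_t PV_t = 82.740465
First compute Macaulay numerator sum_t t * PV_t:
  t * PV_t at t = 1.0000: 3.246753
  t * PV_t at t = 2.0000: 6.023661
  t * PV_t at t = 3.0000: 8.381717
  t * PV_t at t = 4.0000: 10.366997
  t * PV_t at t = 5.0000: 355.481128
Macaulay duration D = 383.500257 / 82.740465 = 4.634978
Modified duration = D / (1 + y/m) = 4.634978 / (1 + 0.078000) = 4.299609

Answer: Modified duration = 4.2996


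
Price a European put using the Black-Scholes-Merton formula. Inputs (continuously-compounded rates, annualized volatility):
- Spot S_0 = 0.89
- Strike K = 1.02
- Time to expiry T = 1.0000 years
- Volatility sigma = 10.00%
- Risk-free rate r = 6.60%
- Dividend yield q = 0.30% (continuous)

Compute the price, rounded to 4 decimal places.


Answer: Price = 0.0799

Derivation:
d1 = (ln(S/K) + (r - q + 0.5*sigma^2) * T) / (sigma * sqrt(T)) = -0.68336444
d2 = d1 - sigma * sqrt(T) = -0.78336444
exp(-rT) = 0.93613086; exp(-qT) = 0.99700450
P = K * exp(-rT) * N(-d2) - S_0 * exp(-qT) * N(-d1)
N(-d1) = 0.75281171; N(-d2) = 0.78329343
P = 1.0200 * 0.93613086 * 0.78329343 - 0.8900 * 0.99700450 * 0.75281171 = 0.0799


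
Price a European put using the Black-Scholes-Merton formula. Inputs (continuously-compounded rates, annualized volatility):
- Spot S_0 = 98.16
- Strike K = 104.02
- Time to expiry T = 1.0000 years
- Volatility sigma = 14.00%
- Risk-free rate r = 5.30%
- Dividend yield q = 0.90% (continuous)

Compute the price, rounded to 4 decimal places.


Answer: Price = 6.1793

Derivation:
d1 = (ln(S/K) + (r - q + 0.5*sigma^2) * T) / (sigma * sqrt(T)) = -0.02988849
d2 = d1 - sigma * sqrt(T) = -0.16988849
exp(-rT) = 0.94838001; exp(-qT) = 0.99104038
P = K * exp(-rT) * N(-d2) - S_0 * exp(-qT) * N(-d1)
N(-d1) = 0.51192201; N(-d2) = 0.56745108
P = 104.0200 * 0.94838001 * 0.56745108 - 98.1600 * 0.99104038 * 0.51192201 = 6.1793


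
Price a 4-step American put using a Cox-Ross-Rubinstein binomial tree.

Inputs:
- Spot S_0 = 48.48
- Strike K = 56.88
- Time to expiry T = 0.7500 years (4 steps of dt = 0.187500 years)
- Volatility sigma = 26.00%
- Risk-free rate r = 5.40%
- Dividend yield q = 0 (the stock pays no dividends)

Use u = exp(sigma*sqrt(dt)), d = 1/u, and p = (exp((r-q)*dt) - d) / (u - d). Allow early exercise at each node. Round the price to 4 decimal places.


Answer: Price = V(0,0) = 9.0775

Derivation:
dt = T/N = 0.187500
u = exp(sigma*sqrt(dt)) = 1.119165; d = 1/u = 0.893523
p = (exp((r-q)*dt) - d) / (u - d) = 0.516984
Discount per step: exp(-r*dt) = 0.989926
Stock lattice S(k, i) with i counting down-moves:
  k=0: S(0,0) = 48.4800
  k=1: S(1,0) = 54.2571; S(1,1) = 43.3180
  k=2: S(2,0) = 60.7227; S(2,1) = 48.4800; S(2,2) = 38.7056
  k=3: S(3,0) = 67.9588; S(3,1) = 54.2571; S(3,2) = 43.3180; S(3,3) = 34.5844
  k=4: S(4,0) = 76.0571; S(4,1) = 60.7227; S(4,2) = 48.4800; S(4,3) = 38.7056; S(4,4) = 30.9019
Terminal payoffs V(N, i) = max(K - S_T, 0):
  V(4,0) = 0.000000; V(4,1) = 0.000000; V(4,2) = 8.400000; V(4,3) = 18.174383; V(4,4) = 25.978086
Backward induction: V(k, i) = exp(-r*dt) * [p * V(k+1, i) + (1-p) * V(k+1, i+1)]; then take max(V_cont, immediate exercise) for American.
  V(3,0) = exp(-r*dt) * [p*0.000000 + (1-p)*0.000000] = 0.000000; exercise = 0.000000; V(3,0) = max -> 0.000000
  V(3,1) = exp(-r*dt) * [p*0.000000 + (1-p)*8.400000] = 4.016464; exercise = 2.622857; V(3,1) = max -> 4.016464
  V(3,2) = exp(-r*dt) * [p*8.400000 + (1-p)*18.174383] = 12.989005; exercise = 13.562009; V(3,2) = max -> 13.562009
  V(3,3) = exp(-r*dt) * [p*18.174383 + (1-p)*25.978086] = 21.722640; exercise = 22.295644; V(3,3) = max -> 22.295644
  V(2,0) = exp(-r*dt) * [p*0.000000 + (1-p)*4.016464] = 1.920474; exercise = 0.000000; V(2,0) = max -> 1.920474
  V(2,1) = exp(-r*dt) * [p*4.016464 + (1-p)*13.562009] = 8.540210; exercise = 8.400000; V(2,1) = max -> 8.540210
  V(2,2) = exp(-r*dt) * [p*13.562009 + (1-p)*22.295644] = 17.601379; exercise = 18.174383; V(2,2) = max -> 18.174383
  V(1,0) = exp(-r*dt) * [p*1.920474 + (1-p)*8.540210] = 5.066357; exercise = 2.622857; V(1,0) = max -> 5.066357
  V(1,1) = exp(-r*dt) * [p*8.540210 + (1-p)*18.174383] = 13.060761; exercise = 13.562009; V(1,1) = max -> 13.562009
  V(0,0) = exp(-r*dt) * [p*5.066357 + (1-p)*13.562009] = 9.077519; exercise = 8.400000; V(0,0) = max -> 9.077519


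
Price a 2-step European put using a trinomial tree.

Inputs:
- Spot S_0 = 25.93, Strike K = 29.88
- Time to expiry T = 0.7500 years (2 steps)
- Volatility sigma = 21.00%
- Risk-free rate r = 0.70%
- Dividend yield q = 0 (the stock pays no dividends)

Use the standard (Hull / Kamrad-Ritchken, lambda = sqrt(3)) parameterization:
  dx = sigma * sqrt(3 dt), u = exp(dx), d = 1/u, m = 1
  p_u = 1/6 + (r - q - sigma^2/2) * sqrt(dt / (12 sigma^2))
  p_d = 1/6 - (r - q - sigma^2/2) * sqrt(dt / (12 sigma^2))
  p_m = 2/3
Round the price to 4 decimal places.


Answer: Price = V(0,0) = 4.5591

Derivation:
dt = T/N = 0.375000; dx = sigma*sqrt(3*dt) = 0.222739
u = exp(dx) = 1.249494; d = 1/u = 0.800324
p_u = 0.153998, p_m = 0.666667, p_d = 0.179336
Discount per step: exp(-r*dt) = 0.997378
Stock lattice S(k, j) with j the centered position index:
  k=0: S(0,+0) = 25.9300
  k=1: S(1,-1) = 20.7524; S(1,+0) = 25.9300; S(1,+1) = 32.3994
  k=2: S(2,-2) = 16.6086; S(2,-1) = 20.7524; S(2,+0) = 25.9300; S(2,+1) = 32.3994; S(2,+2) = 40.4828
Terminal payoffs V(N, j) = max(K - S_T, 0):
  V(2,-2) = 13.271355; V(2,-1) = 9.127599; V(2,+0) = 3.950000; V(2,+1) = 0.000000; V(2,+2) = 0.000000
Backward induction: V(k, j) = exp(-r*dt) * [p_u * V(k+1, j+1) + p_m * V(k+1, j) + p_d * V(k+1, j-1)]
  V(1,-1) = exp(-r*dt) * [p_u*3.950000 + p_m*9.127599 + p_d*13.271355] = 9.049598
  V(1,+0) = exp(-r*dt) * [p_u*0.000000 + p_m*3.950000 + p_d*9.127599] = 4.259043
  V(1,+1) = exp(-r*dt) * [p_u*0.000000 + p_m*0.000000 + p_d*3.950000] = 0.706519
  V(0,+0) = exp(-r*dt) * [p_u*0.706519 + p_m*4.259043 + p_d*9.049598] = 4.559096


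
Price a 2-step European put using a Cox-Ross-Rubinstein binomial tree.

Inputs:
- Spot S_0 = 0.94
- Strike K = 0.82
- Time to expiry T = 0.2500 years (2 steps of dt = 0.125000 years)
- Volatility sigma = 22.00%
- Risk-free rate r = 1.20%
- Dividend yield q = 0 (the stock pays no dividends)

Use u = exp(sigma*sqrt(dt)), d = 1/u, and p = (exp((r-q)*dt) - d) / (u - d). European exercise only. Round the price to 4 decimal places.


dt = T/N = 0.125000
u = exp(sigma*sqrt(dt)) = 1.080887; d = 1/u = 0.925166
p = (exp((r-q)*dt) - d) / (u - d) = 0.490204
Discount per step: exp(-r*dt) = 0.998501
Stock lattice S(k, i) with i counting down-moves:
  k=0: S(0,0) = 0.9400
  k=1: S(1,0) = 1.0160; S(1,1) = 0.8697
  k=2: S(2,0) = 1.0982; S(2,1) = 0.9400; S(2,2) = 0.8046
Terminal payoffs V(N, i) = max(K - S_T, 0):
  V(2,0) = 0.000000; V(2,1) = 0.000000; V(2,2) = 0.015423
Backward induction: V(k, i) = exp(-r*dt) * [p * V(k+1, i) + (1-p) * V(k+1, i+1)].
  V(1,0) = exp(-r*dt) * [p*0.000000 + (1-p)*0.000000] = 0.000000
  V(1,1) = exp(-r*dt) * [p*0.000000 + (1-p)*0.015423] = 0.007851
  V(0,0) = exp(-r*dt) * [p*0.000000 + (1-p)*0.007851] = 0.003996

Answer: Price = V(0,0) = 0.0040


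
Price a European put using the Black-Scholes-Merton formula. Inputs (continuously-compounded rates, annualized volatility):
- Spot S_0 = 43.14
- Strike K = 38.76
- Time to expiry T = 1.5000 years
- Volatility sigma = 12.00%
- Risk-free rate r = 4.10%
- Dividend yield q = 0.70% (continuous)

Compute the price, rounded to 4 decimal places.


d1 = (ln(S/K) + (r - q + 0.5*sigma^2) * T) / (sigma * sqrt(T)) = 1.14895939
d2 = d1 - sigma * sqrt(T) = 1.00199000
exp(-rT) = 0.94035295; exp(-qT) = 0.98955493
P = K * exp(-rT) * N(-d2) - S_0 * exp(-qT) * N(-d1)
N(-d1) = 0.12528636; N(-d2) = 0.15817421
P = 38.7600 * 0.94035295 * 0.15817421 - 43.1400 * 0.98955493 * 0.12528636 = 0.4167

Answer: Price = 0.4167


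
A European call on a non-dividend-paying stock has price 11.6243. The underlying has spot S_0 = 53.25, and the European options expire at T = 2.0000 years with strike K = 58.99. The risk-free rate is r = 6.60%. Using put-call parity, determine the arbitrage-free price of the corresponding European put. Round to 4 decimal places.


Put-call parity: C - P = S_0 * exp(-qT) - K * exp(-rT).
S_0 * exp(-qT) = 53.2500 * 1.00000000 = 53.25000000
K * exp(-rT) = 58.9900 * 0.87634100 = 51.69535530
P = C - S*exp(-qT) + K*exp(-rT)
P = 11.6243 - 53.25000000 + 51.69535530 = 10.0697

Answer: Put price = 10.0697


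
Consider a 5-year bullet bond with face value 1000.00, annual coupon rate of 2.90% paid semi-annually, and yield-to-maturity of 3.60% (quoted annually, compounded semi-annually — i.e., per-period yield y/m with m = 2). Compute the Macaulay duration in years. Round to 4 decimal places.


Answer: Macaulay duration = 4.6841 years

Derivation:
Coupon per period c = face * coupon_rate / m = 14.500000
Periods per year m = 2; per-period yield y/m = 0.018000
Number of cashflows N = 10
Cashflows (t years, CF_t, discount factor 1/(1+y/m)^(m*t), PV):
  t = 0.5000: CF_t = 14.500000, DF = 0.982318, PV = 14.243615
  t = 1.0000: CF_t = 14.500000, DF = 0.964949, PV = 13.991763
  t = 1.5000: CF_t = 14.500000, DF = 0.947887, PV = 13.744365
  t = 2.0000: CF_t = 14.500000, DF = 0.931127, PV = 13.501341
  t = 2.5000: CF_t = 14.500000, DF = 0.914663, PV = 13.262613
  t = 3.0000: CF_t = 14.500000, DF = 0.898490, PV = 13.028108
  t = 3.5000: CF_t = 14.500000, DF = 0.882603, PV = 12.797748
  t = 4.0000: CF_t = 14.500000, DF = 0.866997, PV = 12.571462
  t = 4.5000: CF_t = 14.500000, DF = 0.851667, PV = 12.349177
  t = 5.0000: CF_t = 1014.500000, DF = 0.836608, PV = 848.739220
Price P = sum_t PV_t = 968.229411
Macaulay numerator sum_t t * PV_t:
  t * PV_t at t = 0.5000: 7.121807
  t * PV_t at t = 1.0000: 13.991763
  t * PV_t at t = 1.5000: 20.616547
  t * PV_t at t = 2.0000: 27.002681
  t * PV_t at t = 2.5000: 33.156534
  t * PV_t at t = 3.0000: 39.084323
  t * PV_t at t = 3.5000: 44.792118
  t * PV_t at t = 4.0000: 50.285847
  t * PV_t at t = 4.5000: 55.571295
  t * PV_t at t = 5.0000: 4243.696101
Macaulay duration D = (sum_t t * PV_t) / P = 4535.319016 / 968.229411 = 4.684137


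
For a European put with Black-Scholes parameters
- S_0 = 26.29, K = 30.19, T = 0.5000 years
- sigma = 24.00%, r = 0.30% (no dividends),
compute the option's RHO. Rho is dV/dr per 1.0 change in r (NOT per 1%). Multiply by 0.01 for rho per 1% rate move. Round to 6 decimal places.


d1 = -0.7213791716; d2 = -0.8910847991
phi(d1) = 0.3075454223; exp(-qT) = 1.0000000000; exp(-rT) = 0.9985011244
N(-d2) = 0.8135581604
Rho = -K*T*exp(-rT)*N(-d2) = -30.1900 * 0.5000 * 0.9985011244 * 0.8135581604 = -12.262253

Answer: Rho = -12.262253


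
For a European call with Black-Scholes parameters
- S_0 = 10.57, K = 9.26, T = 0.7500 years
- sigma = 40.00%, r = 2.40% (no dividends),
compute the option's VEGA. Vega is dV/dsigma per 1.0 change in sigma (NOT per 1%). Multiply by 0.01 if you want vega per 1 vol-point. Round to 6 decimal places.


d1 = 0.6071292779; d2 = 0.2607191164
phi(d1) = 0.3317938246; exp(-qT) = 1.0000000000; exp(-rT) = 0.9821610324
Vega = S * exp(-qT) * phi(d1) * sqrt(T) = 10.5700 * 1.0000000000 * 0.3317938246 * 0.8660254038 = 3.037204

Answer: Vega = 3.037204


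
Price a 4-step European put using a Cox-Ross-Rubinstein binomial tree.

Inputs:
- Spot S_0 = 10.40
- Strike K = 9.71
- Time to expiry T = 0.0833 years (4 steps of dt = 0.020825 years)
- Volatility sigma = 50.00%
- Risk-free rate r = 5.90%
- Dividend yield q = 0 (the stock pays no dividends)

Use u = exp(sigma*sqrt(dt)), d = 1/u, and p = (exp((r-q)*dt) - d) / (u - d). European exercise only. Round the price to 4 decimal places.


dt = T/N = 0.020825
u = exp(sigma*sqrt(dt)) = 1.074821; d = 1/u = 0.930387
p = (exp((r-q)*dt) - d) / (u - d) = 0.490481
Discount per step: exp(-r*dt) = 0.998772
Stock lattice S(k, i) with i counting down-moves:
  k=0: S(0,0) = 10.4000
  k=1: S(1,0) = 11.1781; S(1,1) = 9.6760
  k=2: S(2,0) = 12.0145; S(2,1) = 10.4000; S(2,2) = 9.0025
  k=3: S(3,0) = 12.9134; S(3,1) = 11.1781; S(3,2) = 9.6760; S(3,3) = 8.3758
  k=4: S(4,0) = 13.8796; S(4,1) = 12.0145; S(4,2) = 10.4000; S(4,3) = 9.0025; S(4,4) = 7.7927
Terminal payoffs V(N, i) = max(K - S_T, 0):
  V(4,0) = 0.000000; V(4,1) = 0.000000; V(4,2) = 0.000000; V(4,3) = 0.707547; V(4,4) = 1.917292
Backward induction: V(k, i) = exp(-r*dt) * [p * V(k+1, i) + (1-p) * V(k+1, i+1)].
  V(3,0) = exp(-r*dt) * [p*0.000000 + (1-p)*0.000000] = 0.000000
  V(3,1) = exp(-r*dt) * [p*0.000000 + (1-p)*0.000000] = 0.000000
  V(3,2) = exp(-r*dt) * [p*0.000000 + (1-p)*0.707547] = 0.360066
  V(3,3) = exp(-r*dt) * [p*0.707547 + (1-p)*1.917292] = 1.322309
  V(2,0) = exp(-r*dt) * [p*0.000000 + (1-p)*0.000000] = 0.000000
  V(2,1) = exp(-r*dt) * [p*0.000000 + (1-p)*0.360066] = 0.183235
  V(2,2) = exp(-r*dt) * [p*0.360066 + (1-p)*1.322309] = 0.849303
  V(1,0) = exp(-r*dt) * [p*0.000000 + (1-p)*0.183235] = 0.093247
  V(1,1) = exp(-r*dt) * [p*0.183235 + (1-p)*0.849303] = 0.521967
  V(0,0) = exp(-r*dt) * [p*0.093247 + (1-p)*0.521967] = 0.311305

Answer: Price = V(0,0) = 0.3113


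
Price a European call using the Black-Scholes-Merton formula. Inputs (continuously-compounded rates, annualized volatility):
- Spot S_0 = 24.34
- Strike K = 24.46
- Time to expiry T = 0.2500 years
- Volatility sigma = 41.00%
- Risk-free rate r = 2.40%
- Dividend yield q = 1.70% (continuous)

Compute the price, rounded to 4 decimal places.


d1 = (ln(S/K) + (r - q + 0.5*sigma^2) * T) / (sigma * sqrt(T)) = 0.08704613
d2 = d1 - sigma * sqrt(T) = -0.11795387
exp(-rT) = 0.99401796; exp(-qT) = 0.99575902
C = S_0 * exp(-qT) * N(d1) - K * exp(-rT) * N(d2)
N(d1) = 0.53468258; N(d2) = 0.45305211
C = 24.3400 * 0.99575902 * 0.53468258 - 24.4600 * 0.99401796 * 0.45305211 = 1.9436

Answer: Price = 1.9436


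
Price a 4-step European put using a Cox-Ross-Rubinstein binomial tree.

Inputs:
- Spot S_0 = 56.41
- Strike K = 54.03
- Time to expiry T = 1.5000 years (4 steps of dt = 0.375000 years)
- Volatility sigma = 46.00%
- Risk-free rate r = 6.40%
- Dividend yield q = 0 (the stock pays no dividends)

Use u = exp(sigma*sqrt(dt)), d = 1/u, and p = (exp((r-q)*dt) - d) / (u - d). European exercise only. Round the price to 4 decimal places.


dt = T/N = 0.375000
u = exp(sigma*sqrt(dt)) = 1.325370; d = 1/u = 0.754507
p = (exp((r-q)*dt) - d) / (u - d) = 0.472589
Discount per step: exp(-r*dt) = 0.976286
Stock lattice S(k, i) with i counting down-moves:
  k=0: S(0,0) = 56.4100
  k=1: S(1,0) = 74.7641; S(1,1) = 42.5617
  k=2: S(2,0) = 99.0901; S(2,1) = 56.4100; S(2,2) = 32.1131
  k=3: S(3,0) = 131.3309; S(3,1) = 74.7641; S(3,2) = 42.5617; S(3,3) = 24.2295
  k=4: S(4,0) = 174.0620; S(4,1) = 99.0901; S(4,2) = 56.4100; S(4,3) = 32.1131; S(4,4) = 18.2813
Terminal payoffs V(N, i) = max(K - S_T, 0):
  V(4,0) = 0.000000; V(4,1) = 0.000000; V(4,2) = 0.000000; V(4,3) = 21.916908; V(4,4) = 35.748655
Backward induction: V(k, i) = exp(-r*dt) * [p * V(k+1, i) + (1-p) * V(k+1, i+1)].
  V(3,0) = exp(-r*dt) * [p*0.000000 + (1-p)*0.000000] = 0.000000
  V(3,1) = exp(-r*dt) * [p*0.000000 + (1-p)*0.000000] = 0.000000
  V(3,2) = exp(-r*dt) * [p*0.000000 + (1-p)*21.916908] = 11.285092
  V(3,3) = exp(-r*dt) * [p*21.916908 + (1-p)*35.748655] = 28.519178
  V(2,0) = exp(-r*dt) * [p*0.000000 + (1-p)*0.000000] = 0.000000
  V(2,1) = exp(-r*dt) * [p*0.000000 + (1-p)*11.285092] = 5.810733
  V(2,2) = exp(-r*dt) * [p*11.285092 + (1-p)*28.519178] = 19.891365
  V(1,0) = exp(-r*dt) * [p*0.000000 + (1-p)*5.810733] = 2.991967
  V(1,1) = exp(-r*dt) * [p*5.810733 + (1-p)*19.891365] = 12.923102
  V(0,0) = exp(-r*dt) * [p*2.991967 + (1-p)*12.923102] = 8.034591

Answer: Price = V(0,0) = 8.0346


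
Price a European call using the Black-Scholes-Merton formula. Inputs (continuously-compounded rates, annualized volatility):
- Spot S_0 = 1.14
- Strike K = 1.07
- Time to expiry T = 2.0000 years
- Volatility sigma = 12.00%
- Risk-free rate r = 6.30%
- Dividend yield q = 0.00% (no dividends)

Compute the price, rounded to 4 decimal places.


Answer: Price = 0.2083

Derivation:
d1 = (ln(S/K) + (r - q + 0.5*sigma^2) * T) / (sigma * sqrt(T)) = 1.20072397
d2 = d1 - sigma * sqrt(T) = 1.03101834
exp(-rT) = 0.88161485; exp(-qT) = 1.00000000
C = S_0 * exp(-qT) * N(d1) - K * exp(-rT) * N(d2)
N(d1) = 0.88507085; N(d2) = 0.84873389
C = 1.1400 * 1.00000000 * 0.88507085 - 1.0700 * 0.88161485 * 0.84873389 = 0.2083


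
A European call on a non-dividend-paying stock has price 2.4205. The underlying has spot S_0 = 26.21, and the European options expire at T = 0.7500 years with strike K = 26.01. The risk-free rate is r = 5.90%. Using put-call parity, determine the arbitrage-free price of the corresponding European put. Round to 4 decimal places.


Answer: Put price = 1.0947

Derivation:
Put-call parity: C - P = S_0 * exp(-qT) - K * exp(-rT).
S_0 * exp(-qT) = 26.2100 * 1.00000000 = 26.21000000
K * exp(-rT) = 26.0100 * 0.95671475 = 24.88415062
P = C - S*exp(-qT) + K*exp(-rT)
P = 2.4205 - 26.21000000 + 24.88415062 = 1.0947


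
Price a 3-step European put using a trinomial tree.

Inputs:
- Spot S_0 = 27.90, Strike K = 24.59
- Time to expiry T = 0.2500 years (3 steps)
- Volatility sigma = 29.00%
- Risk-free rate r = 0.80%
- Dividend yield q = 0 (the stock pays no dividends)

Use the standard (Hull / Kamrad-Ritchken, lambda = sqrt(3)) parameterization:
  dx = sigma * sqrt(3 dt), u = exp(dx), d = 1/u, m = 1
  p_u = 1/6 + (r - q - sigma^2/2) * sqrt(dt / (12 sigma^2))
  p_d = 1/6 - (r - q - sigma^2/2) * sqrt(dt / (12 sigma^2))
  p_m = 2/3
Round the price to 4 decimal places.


Answer: Price = V(0,0) = 0.3803

Derivation:
dt = T/N = 0.083333; dx = sigma*sqrt(3*dt) = 0.145000
u = exp(dx) = 1.156040; d = 1/u = 0.865022
p_u = 0.156882, p_m = 0.666667, p_d = 0.176451
Discount per step: exp(-r*dt) = 0.999334
Stock lattice S(k, j) with j the centered position index:
  k=0: S(0,+0) = 27.9000
  k=1: S(1,-1) = 24.1341; S(1,+0) = 27.9000; S(1,+1) = 32.2535
  k=2: S(2,-2) = 20.8766; S(2,-1) = 24.1341; S(2,+0) = 27.9000; S(2,+1) = 32.2535; S(2,+2) = 37.2863
  k=3: S(3,-3) = 18.0587; S(3,-2) = 20.8766; S(3,-1) = 24.1341; S(3,+0) = 27.9000; S(3,+1) = 32.2535; S(3,+2) = 37.2863; S(3,+3) = 43.1045
Terminal payoffs V(N, j) = max(K - S_T, 0):
  V(3,-3) = 6.531316; V(3,-2) = 3.713446; V(3,-1) = 0.455878; V(3,+0) = 0.000000; V(3,+1) = 0.000000; V(3,+2) = 0.000000; V(3,+3) = 0.000000
Backward induction: V(k, j) = exp(-r*dt) * [p_u * V(k+1, j+1) + p_m * V(k+1, j) + p_d * V(k+1, j-1)]
  V(2,-2) = exp(-r*dt) * [p_u*0.455878 + p_m*3.713446 + p_d*6.531316] = 3.697143
  V(2,-1) = exp(-r*dt) * [p_u*0.000000 + p_m*0.455878 + p_d*3.713446] = 0.958521
  V(2,+0) = exp(-r*dt) * [p_u*0.000000 + p_m*0.000000 + p_d*0.455878] = 0.080387
  V(2,+1) = exp(-r*dt) * [p_u*0.000000 + p_m*0.000000 + p_d*0.000000] = 0.000000
  V(2,+2) = exp(-r*dt) * [p_u*0.000000 + p_m*0.000000 + p_d*0.000000] = 0.000000
  V(1,-1) = exp(-r*dt) * [p_u*0.080387 + p_m*0.958521 + p_d*3.697143] = 1.303122
  V(1,+0) = exp(-r*dt) * [p_u*0.000000 + p_m*0.080387 + p_d*0.958521] = 0.222575
  V(1,+1) = exp(-r*dt) * [p_u*0.000000 + p_m*0.000000 + p_d*0.080387] = 0.014175
  V(0,+0) = exp(-r*dt) * [p_u*0.014175 + p_m*0.222575 + p_d*1.303122] = 0.380291


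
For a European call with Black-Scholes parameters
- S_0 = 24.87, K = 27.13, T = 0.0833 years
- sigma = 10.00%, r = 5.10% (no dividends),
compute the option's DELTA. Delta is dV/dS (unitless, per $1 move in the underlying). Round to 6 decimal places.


Answer: Delta = 0.002172

Derivation:
d1 = -2.8519788005; d2 = -2.8808405399
phi(d1) = 0.0068341029; exp(-qT) = 1.0000000000; exp(-rT) = 0.9957607113
N(d1) = 0.0021723999
Delta = exp(-qT) * N(d1) = 1.0000000000 * 0.0021723999 = 0.002172


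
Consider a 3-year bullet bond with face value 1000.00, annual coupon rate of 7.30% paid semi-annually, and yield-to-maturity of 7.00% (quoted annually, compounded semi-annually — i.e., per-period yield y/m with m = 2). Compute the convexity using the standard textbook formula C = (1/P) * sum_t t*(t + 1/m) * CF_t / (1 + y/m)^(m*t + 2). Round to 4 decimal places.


Answer: Convexity = 8.7152

Derivation:
Coupon per period c = face * coupon_rate / m = 36.500000
Periods per year m = 2; per-period yield y/m = 0.035000
Number of cashflows N = 6
Cashflows (t years, CF_t, discount factor 1/(1+y/m)^(m*t), PV):
  t = 0.5000: CF_t = 36.500000, DF = 0.966184, PV = 35.265700
  t = 1.0000: CF_t = 36.500000, DF = 0.933511, PV = 34.073141
  t = 1.5000: CF_t = 36.500000, DF = 0.901943, PV = 32.920909
  t = 2.0000: CF_t = 36.500000, DF = 0.871442, PV = 31.807641
  t = 2.5000: CF_t = 36.500000, DF = 0.841973, PV = 30.732021
  t = 3.0000: CF_t = 1036.500000, DF = 0.813501, PV = 843.193418
Price P = sum_t PV_t = 1007.992830
Convexity numerator sum_t t*(t + 1/m) * CF_t / (1+y/m)^(m*t + 2):
  t = 0.5000: term = 16.460454
  t = 1.0000: term = 47.711462
  t = 1.5000: term = 92.196062
  t = 2.0000: term = 148.463868
  t = 2.5000: term = 215.165025
  t = 3.0000: term = 8264.865819
Convexity = (1/P) * sum = 8784.862690 / 1007.992830 = 8.715204


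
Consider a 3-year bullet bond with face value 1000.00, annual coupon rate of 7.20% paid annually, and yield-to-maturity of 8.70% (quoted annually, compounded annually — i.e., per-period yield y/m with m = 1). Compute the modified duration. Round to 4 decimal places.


Answer: Modified duration = 2.5749

Derivation:
Coupon per period c = face * coupon_rate / m = 72.000000
Periods per year m = 1; per-period yield y/m = 0.087000
Number of cashflows N = 3
Cashflows (t years, CF_t, discount factor 1/(1+y/m)^(m*t), PV):
  t = 1.0000: CF_t = 72.000000, DF = 0.919963, PV = 66.237351
  t = 2.0000: CF_t = 72.000000, DF = 0.846332, PV = 60.935925
  t = 3.0000: CF_t = 1072.000000, DF = 0.778595, PV = 834.653374
Price P = sum_t PV_t = 961.826649
First compute Macaulay numerator sum_t t * PV_t:
  t * PV_t at t = 1.0000: 66.237351
  t * PV_t at t = 2.0000: 121.871850
  t * PV_t at t = 3.0000: 2503.960121
Macaulay duration D = 2692.069321 / 961.826649 = 2.798913
Modified duration = D / (1 + y/m) = 2.798913 / (1 + 0.087000) = 2.574897


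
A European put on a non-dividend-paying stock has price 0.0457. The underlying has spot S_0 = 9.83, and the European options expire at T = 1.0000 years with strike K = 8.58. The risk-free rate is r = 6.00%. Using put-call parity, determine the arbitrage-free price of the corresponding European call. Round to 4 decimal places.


Answer: Call price = 1.7954

Derivation:
Put-call parity: C - P = S_0 * exp(-qT) - K * exp(-rT).
S_0 * exp(-qT) = 9.8300 * 1.00000000 = 9.83000000
K * exp(-rT) = 8.5800 * 0.94176453 = 8.08033970
C = P + S*exp(-qT) - K*exp(-rT)
C = 0.0457 + 9.83000000 - 8.08033970 = 1.7954


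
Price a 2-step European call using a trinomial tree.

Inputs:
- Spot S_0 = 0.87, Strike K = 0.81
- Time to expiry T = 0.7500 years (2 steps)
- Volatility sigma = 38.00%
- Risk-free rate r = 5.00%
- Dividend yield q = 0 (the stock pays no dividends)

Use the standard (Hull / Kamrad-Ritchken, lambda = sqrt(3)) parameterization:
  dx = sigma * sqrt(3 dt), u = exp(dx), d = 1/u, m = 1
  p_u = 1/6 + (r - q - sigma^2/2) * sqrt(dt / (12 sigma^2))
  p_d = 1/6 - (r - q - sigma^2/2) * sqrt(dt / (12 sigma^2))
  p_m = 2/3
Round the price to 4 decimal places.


dt = T/N = 0.375000; dx = sigma*sqrt(3*dt) = 0.403051
u = exp(dx) = 1.496383; d = 1/u = 0.668278
p_u = 0.156339, p_m = 0.666667, p_d = 0.176994
Discount per step: exp(-r*dt) = 0.981425
Stock lattice S(k, j) with j the centered position index:
  k=0: S(0,+0) = 0.8700
  k=1: S(1,-1) = 0.5814; S(1,+0) = 0.8700; S(1,+1) = 1.3019
  k=2: S(2,-2) = 0.3885; S(2,-1) = 0.5814; S(2,+0) = 0.8700; S(2,+1) = 1.3019; S(2,+2) = 1.9481
Terminal payoffs V(N, j) = max(S_T - K, 0):
  V(2,-2) = 0.000000; V(2,-1) = 0.000000; V(2,+0) = 0.060000; V(2,+1) = 0.491853; V(2,+2) = 1.138071
Backward induction: V(k, j) = exp(-r*dt) * [p_u * V(k+1, j+1) + p_m * V(k+1, j) + p_d * V(k+1, j-1)]
  V(1,-1) = exp(-r*dt) * [p_u*0.060000 + p_m*0.000000 + p_d*0.000000] = 0.009206
  V(1,+0) = exp(-r*dt) * [p_u*0.491853 + p_m*0.060000 + p_d*0.000000] = 0.114725
  V(1,+1) = exp(-r*dt) * [p_u*1.138071 + p_m*0.491853 + p_d*0.060000] = 0.506854
  V(0,+0) = exp(-r*dt) * [p_u*0.506854 + p_m*0.114725 + p_d*0.009206] = 0.154431

Answer: Price = V(0,0) = 0.1544
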